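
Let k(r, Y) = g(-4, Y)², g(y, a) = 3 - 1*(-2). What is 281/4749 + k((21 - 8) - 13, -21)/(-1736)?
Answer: 369091/8244264 ≈ 0.044769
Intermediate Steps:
g(y, a) = 5 (g(y, a) = 3 + 2 = 5)
k(r, Y) = 25 (k(r, Y) = 5² = 25)
281/4749 + k((21 - 8) - 13, -21)/(-1736) = 281/4749 + 25/(-1736) = 281*(1/4749) + 25*(-1/1736) = 281/4749 - 25/1736 = 369091/8244264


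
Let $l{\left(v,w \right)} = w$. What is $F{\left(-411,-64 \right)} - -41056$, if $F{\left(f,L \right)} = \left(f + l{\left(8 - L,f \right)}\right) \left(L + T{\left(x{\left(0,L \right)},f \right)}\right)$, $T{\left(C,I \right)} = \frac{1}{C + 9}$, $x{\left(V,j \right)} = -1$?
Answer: $\frac{374245}{4} \approx 93561.0$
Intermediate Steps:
$T{\left(C,I \right)} = \frac{1}{9 + C}$
$F{\left(f,L \right)} = 2 f \left(\frac{1}{8} + L\right)$ ($F{\left(f,L \right)} = \left(f + f\right) \left(L + \frac{1}{9 - 1}\right) = 2 f \left(L + \frac{1}{8}\right) = 2 f \left(\frac{1}{8} + L\right)$)
$F{\left(-411,-64 \right)} - -41056 = \frac{1}{4} \left(-411\right) \left(1 + 8 \left(-64\right)\right) - -41056 = \frac{1}{4} \left(-411\right) \left(1 - 512\right) + 41056 = \frac{1}{4} \left(-411\right) \left(-511\right) + 41056 = \frac{210021}{4} + 41056 = \frac{374245}{4}$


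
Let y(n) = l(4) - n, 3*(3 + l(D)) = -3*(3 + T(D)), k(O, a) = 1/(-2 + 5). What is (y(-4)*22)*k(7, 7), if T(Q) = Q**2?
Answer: -132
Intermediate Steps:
k(O, a) = 1/3
l(D) = -6 - D**2 (l(D) = -3 + (-3*(3 + D**2))/3 = -3 + (-9 - 3*D**2)/3 = -3 + (-3 - D**2) = -6 - D**2)
y(n) = -22 - n (y(n) = (-6 - 1*4**2) - n = (-6 - 1*16) - n = (-6 - 16) - n = -22 - n)
(y(-4)*22)*k(7, 7) = ((-22 - 1*(-4))*22)*(1/3) = ((-22 + 4)*22)*(1/3) = -18*22*(1/3) = -396*1/3 = -132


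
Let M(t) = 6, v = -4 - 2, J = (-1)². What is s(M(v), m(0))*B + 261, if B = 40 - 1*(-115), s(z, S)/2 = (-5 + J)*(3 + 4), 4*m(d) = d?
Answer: -8419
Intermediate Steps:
J = 1
m(d) = d/4
v = -6
s(z, S) = -56 (s(z, S) = 2*((-5 + 1)*(3 + 4)) = 2*(-4*7) = 2*(-28) = -56)
B = 155 (B = 40 + 115 = 155)
s(M(v), m(0))*B + 261 = -56*155 + 261 = -8680 + 261 = -8419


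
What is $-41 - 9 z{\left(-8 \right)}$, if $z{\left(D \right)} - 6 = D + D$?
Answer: $49$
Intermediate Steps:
$z{\left(D \right)} = 6 + 2 D$ ($z{\left(D \right)} = 6 + \left(D + D\right) = 6 + 2 D$)
$-41 - 9 z{\left(-8 \right)} = -41 - 9 \left(6 + 2 \left(-8\right)\right) = -41 - 9 \left(6 - 16\right) = -41 - -90 = -41 + 90 = 49$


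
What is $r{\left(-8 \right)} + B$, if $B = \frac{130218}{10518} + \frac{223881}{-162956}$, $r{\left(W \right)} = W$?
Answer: $\frac{858875731}{285661868} \approx 3.0066$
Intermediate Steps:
$B = \frac{3144170675}{285661868}$ ($B = 130218 \cdot \frac{1}{10518} + 223881 \left(- \frac{1}{162956}\right) = \frac{21703}{1753} - \frac{223881}{162956} = \frac{3144170675}{285661868} \approx 11.007$)
$r{\left(-8 \right)} + B = -8 + \frac{3144170675}{285661868} = \frac{858875731}{285661868}$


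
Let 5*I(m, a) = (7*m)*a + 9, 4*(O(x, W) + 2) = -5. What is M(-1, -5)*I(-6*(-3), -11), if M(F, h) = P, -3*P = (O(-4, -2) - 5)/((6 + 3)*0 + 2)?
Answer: -15147/40 ≈ -378.67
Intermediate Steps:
O(x, W) = -13/4 (O(x, W) = -2 + (1/4)*(-5) = -2 - 5/4 = -13/4)
P = 11/8 (P = -(-13/4 - 5)/(3*((6 + 3)*0 + 2)) = -(-11)/(4*(9*0 + 2)) = -(-11)/(4*(0 + 2)) = -(-11)/(4*2) = -1/3*(-33/8) = 11/8 ≈ 1.3750)
I(m, a) = 9/5 + 7*a*m/5 (I(m, a) = ((7*m)*a + 9)/5 = (7*a*m + 9)/5 = (9 + 7*a*m)/5 = 9/5 + 7*a*m/5)
M(F, h) = 11/8
M(-1, -5)*I(-6*(-3), -11) = 11*(9/5 + (7/5)*(-11)*(-6*(-3)))/8 = 11*(9/5 + (7/5)*(-11)*18)/8 = 11*(9/5 - 1386/5)/8 = (11/8)*(-1377/5) = -15147/40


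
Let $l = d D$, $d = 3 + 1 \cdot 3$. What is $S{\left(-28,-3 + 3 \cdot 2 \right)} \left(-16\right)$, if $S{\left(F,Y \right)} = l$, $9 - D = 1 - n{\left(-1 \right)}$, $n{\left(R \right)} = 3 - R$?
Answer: $-1152$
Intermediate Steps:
$D = 12$ ($D = 9 - \left(1 - \left(3 - -1\right)\right) = 9 - \left(1 - \left(3 + 1\right)\right) = 9 - \left(1 - 4\right) = 9 - -3 = 9 + 3 = 12$)
$d = 6$ ($d = 3 + 3 = 6$)
$l = 72$ ($l = 6 \cdot 12 = 72$)
$S{\left(F,Y \right)} = 72$
$S{\left(-28,-3 + 3 \cdot 2 \right)} \left(-16\right) = 72 \left(-16\right) = -1152$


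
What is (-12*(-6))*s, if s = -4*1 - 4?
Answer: -576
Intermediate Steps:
s = -8 (s = -4 - 4 = -8)
(-12*(-6))*s = -12*(-6)*(-8) = 72*(-8) = -576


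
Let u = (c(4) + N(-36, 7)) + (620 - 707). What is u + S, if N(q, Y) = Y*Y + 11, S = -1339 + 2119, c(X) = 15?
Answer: 768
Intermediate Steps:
S = 780
N(q, Y) = 11 + Y² (N(q, Y) = Y² + 11 = 11 + Y²)
u = -12 (u = (15 + (11 + 7²)) + (620 - 707) = (15 + (11 + 49)) - 87 = (15 + 60) - 87 = 75 - 87 = -12)
u + S = -12 + 780 = 768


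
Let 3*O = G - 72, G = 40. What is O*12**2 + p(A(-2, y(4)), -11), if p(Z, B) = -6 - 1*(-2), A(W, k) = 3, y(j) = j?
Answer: -1540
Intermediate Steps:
p(Z, B) = -4 (p(Z, B) = -6 + 2 = -4)
O = -32/3 (O = (40 - 72)/3 = (1/3)*(-32) = -32/3 ≈ -10.667)
O*12**2 + p(A(-2, y(4)), -11) = -32/3*12**2 - 4 = -32/3*144 - 4 = -1536 - 4 = -1540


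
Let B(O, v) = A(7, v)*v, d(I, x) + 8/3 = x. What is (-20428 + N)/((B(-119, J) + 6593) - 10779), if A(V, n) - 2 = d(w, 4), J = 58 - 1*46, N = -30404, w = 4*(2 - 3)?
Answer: 8472/691 ≈ 12.260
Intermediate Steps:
w = -4 (w = 4*(-1) = -4)
d(I, x) = -8/3 + x
J = 12 (J = 58 - 46 = 12)
A(V, n) = 10/3 (A(V, n) = 2 + (-8/3 + 4) = 2 + 4/3 = 10/3)
B(O, v) = 10*v/3
(-20428 + N)/((B(-119, J) + 6593) - 10779) = (-20428 - 30404)/(((10/3)*12 + 6593) - 10779) = -50832/((40 + 6593) - 10779) = -50832/(6633 - 10779) = -50832/(-4146) = -50832*(-1/4146) = 8472/691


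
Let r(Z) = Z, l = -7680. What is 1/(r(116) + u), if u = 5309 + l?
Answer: -1/2255 ≈ -0.00044346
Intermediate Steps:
u = -2371 (u = 5309 - 7680 = -2371)
1/(r(116) + u) = 1/(116 - 2371) = 1/(-2255) = -1/2255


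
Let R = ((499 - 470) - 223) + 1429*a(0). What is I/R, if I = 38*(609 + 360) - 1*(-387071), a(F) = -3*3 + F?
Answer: -423893/13055 ≈ -32.470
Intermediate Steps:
a(F) = -9 + F
I = 423893 (I = 38*969 + 387071 = 36822 + 387071 = 423893)
R = -13055 (R = ((499 - 470) - 223) + 1429*(-9 + 0) = (29 - 223) + 1429*(-9) = -194 - 12861 = -13055)
I/R = 423893/(-13055) = 423893*(-1/13055) = -423893/13055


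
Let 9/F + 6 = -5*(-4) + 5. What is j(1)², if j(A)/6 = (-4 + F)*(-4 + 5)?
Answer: 161604/361 ≈ 447.66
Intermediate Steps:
F = 9/19 (F = 9/(-6 + (-5*(-4) + 5)) = 9/(-6 + (20 + 5)) = 9/(-6 + 25) = 9/19 ≈ 0.47368)
j(A) = -402/19 (j(A) = 6*((-4 + 9/19)*(-4 + 5)) = 6*(-67/19*1) = 6*(-67/19) = -402/19)
j(1)² = (-402/19)² = 161604/361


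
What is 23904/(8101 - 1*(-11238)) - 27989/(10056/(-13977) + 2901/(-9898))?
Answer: 23134468723998/836897555 ≈ 27643.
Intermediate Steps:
23904/(8101 - 1*(-11238)) - 27989/(10056/(-13977) + 2901/(-9898)) = 23904/(8101 + 11238) - 27989/(10056*(-1/13977) + 2901*(-1/9898)) = 23904/19339 - 27989/(-3352/4659 - 2901/9898) = 23904*(1/19339) - 27989/(-46693855/46114782) = 288/233 - 27989*(-46114782/46693855) = 288/233 + 99285125646/3591835 = 23134468723998/836897555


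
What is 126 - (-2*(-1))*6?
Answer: 114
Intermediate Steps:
126 - (-2*(-1))*6 = 126 - 2*6 = 126 - 1*12 = 126 - 12 = 114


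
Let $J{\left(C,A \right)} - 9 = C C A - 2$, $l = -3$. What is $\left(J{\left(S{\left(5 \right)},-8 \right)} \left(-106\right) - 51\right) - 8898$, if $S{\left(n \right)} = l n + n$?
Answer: $75109$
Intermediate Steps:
$S{\left(n \right)} = - 2 n$ ($S{\left(n \right)} = - 3 n + n = - 2 n$)
$J{\left(C,A \right)} = 7 + A C^{2}$ ($J{\left(C,A \right)} = 9 + \left(C C A - 2\right) = 9 + \left(C^{2} A - 2\right) = 9 + \left(A C^{2} - 2\right) = 9 + \left(-2 + A C^{2}\right) = 7 + A C^{2}$)
$\left(J{\left(S{\left(5 \right)},-8 \right)} \left(-106\right) - 51\right) - 8898 = \left(\left(7 - 8 \left(\left(-2\right) 5\right)^{2}\right) \left(-106\right) - 51\right) - 8898 = \left(\left(7 - 8 \left(-10\right)^{2}\right) \left(-106\right) - 51\right) - 8898 = \left(\left(7 - 800\right) \left(-106\right) - 51\right) - 8898 = \left(\left(-793\right) \left(-106\right) - 51\right) - 8898 = \left(84058 - 51\right) - 8898 = 84007 - 8898 = 75109$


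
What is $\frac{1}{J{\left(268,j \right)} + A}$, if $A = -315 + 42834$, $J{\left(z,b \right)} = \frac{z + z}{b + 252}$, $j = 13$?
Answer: $\frac{265}{11268071} \approx 2.3518 \cdot 10^{-5}$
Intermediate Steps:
$J{\left(z,b \right)} = \frac{2 z}{252 + b}$
$A = 42519$
$\frac{1}{J{\left(268,j \right)} + A} = \frac{1}{2 \cdot 268 \frac{1}{252 + 13} + 42519} = \frac{1}{2 \cdot 268 \cdot \frac{1}{265} + 42519} = \frac{1}{\frac{536}{265} + 42519} = \frac{1}{\frac{11268071}{265}} = \frac{265}{11268071}$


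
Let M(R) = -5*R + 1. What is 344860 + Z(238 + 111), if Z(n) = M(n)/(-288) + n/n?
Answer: 6207607/18 ≈ 3.4487e+5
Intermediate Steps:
M(R) = 1 - 5*R
Z(n) = 287/288 + 5*n/288 (Z(n) = (1 - 5*n)/(-288) + n/n = (1 - 5*n)*(-1/288) + 1 = (-1/288 + 5*n/288) + 1 = 287/288 + 5*n/288)
344860 + Z(238 + 111) = 344860 + (287/288 + 5*(238 + 111)/288) = 344860 + (287/288 + (5/288)*349) = 344860 + (287/288 + 1745/288) = 344860 + 127/18 = 6207607/18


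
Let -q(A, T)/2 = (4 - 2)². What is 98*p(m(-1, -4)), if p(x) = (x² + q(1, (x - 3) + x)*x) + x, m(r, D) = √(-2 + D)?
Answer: -588 - 686*I*√6 ≈ -588.0 - 1680.3*I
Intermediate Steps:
q(A, T) = -8 (q(A, T) = -2*(4 - 2)² = -2*2² = -2*4 = -8)
p(x) = x² - 7*x (p(x) = (x² - 8*x) + x = x² - 7*x)
98*p(m(-1, -4)) = 98*(√(-2 - 4)*(-7 + √(-2 - 4))) = 98*(√(-6)*(-7 + √(-6))) = 98*((I*√6)*(-7 + I*√6)) = 98*(I*√6*(-7 + I*√6)) = 98*I*√6*(-7 + I*√6)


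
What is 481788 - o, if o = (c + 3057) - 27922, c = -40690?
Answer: 547343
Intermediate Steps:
o = -65555 (o = (-40690 + 3057) - 27922 = -37633 - 27922 = -65555)
481788 - o = 481788 - 1*(-65555) = 481788 + 65555 = 547343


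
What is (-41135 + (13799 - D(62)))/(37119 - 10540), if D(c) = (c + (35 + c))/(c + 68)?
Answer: -3553839/3455270 ≈ -1.0285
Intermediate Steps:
D(c) = (35 + 2*c)/(68 + c)
(-41135 + (13799 - D(62)))/(37119 - 10540) = (-41135 + (13799 - (35 + 2*62)/(68 + 62)))/(37119 - 10540) = (-41135 + (13799 - (35 + 124)/130))/26579 = (-41135 + (13799 - 159/130))*(1/26579) = (-41135 + 1793711/130)*(1/26579) = -3553839/130*1/26579 = -3553839/3455270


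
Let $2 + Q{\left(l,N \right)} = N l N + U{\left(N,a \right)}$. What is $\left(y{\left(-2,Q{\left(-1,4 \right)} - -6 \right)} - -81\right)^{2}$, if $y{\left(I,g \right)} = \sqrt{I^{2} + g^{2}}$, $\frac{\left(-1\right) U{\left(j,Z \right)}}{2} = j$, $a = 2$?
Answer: $6965 + 324 \sqrt{101} \approx 10221.0$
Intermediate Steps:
$U{\left(j,Z \right)} = - 2 j$
$Q{\left(l,N \right)} = -2 - 2 N + l N^{2}$ ($Q{\left(l,N \right)} = -2 + \left(N l N - 2 N\right) = -2 + \left(l N^{2} - 2 N\right) = -2 + \left(- 2 N + l N^{2}\right) = -2 - 2 N + l N^{2}$)
$\left(y{\left(-2,Q{\left(-1,4 \right)} - -6 \right)} - -81\right)^{2} = \left(\sqrt{\left(-2\right)^{2} + \left(\left(-2 - 8 - 4^{2}\right) - -6\right)^{2}} - -81\right)^{2} = \left(\sqrt{4 + \left(\left(-2 - 8 - 16\right) + 6\right)^{2}} + 81\right)^{2} = \left(\sqrt{4 + \left(-26 + 6\right)^{2}} + 81\right)^{2} = \left(\sqrt{4 + \left(-20\right)^{2}} + 81\right)^{2} = \left(\sqrt{4 + 400} + 81\right)^{2} = \left(\sqrt{404} + 81\right)^{2} = \left(2 \sqrt{101} + 81\right)^{2} = \left(81 + 2 \sqrt{101}\right)^{2}$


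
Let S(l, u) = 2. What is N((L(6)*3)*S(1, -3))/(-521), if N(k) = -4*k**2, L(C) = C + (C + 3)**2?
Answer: 1089936/521 ≈ 2092.0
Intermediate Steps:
L(C) = C + (3 + C)**2
N((L(6)*3)*S(1, -3))/(-521) = -4*36*(6 + (3 + 6)**2)**2/(-521) = -4*36*(6 + 9**2)**2*(-1/521) = -4*36*(6 + 81)**2*(-1/521) = -4*((87*3)*2)**2*(-1/521) = -4*(261*2)**2*(-1/521) = -4*522**2*(-1/521) = -4*272484*(-1/521) = -1089936*(-1/521) = 1089936/521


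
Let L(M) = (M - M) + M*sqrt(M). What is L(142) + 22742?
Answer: 22742 + 142*sqrt(142) ≈ 24434.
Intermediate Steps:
L(M) = M**(3/2) (L(M) = 0 + M**(3/2) = M**(3/2))
L(142) + 22742 = 142**(3/2) + 22742 = 142*sqrt(142) + 22742 = 22742 + 142*sqrt(142)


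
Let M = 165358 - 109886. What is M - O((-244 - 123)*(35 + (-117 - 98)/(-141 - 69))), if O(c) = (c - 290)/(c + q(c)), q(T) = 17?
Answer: 30761818453/554557 ≈ 55471.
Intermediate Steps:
M = 55472
O(c) = (-290 + c)/(17 + c) (O(c) = (c - 290)/(c + 17) = (-290 + c)/(17 + c))
M - O((-244 - 123)*(35 + (-117 - 98)/(-141 - 69))) = 55472 - (-290 + (-244 - 123)*(35 + (-117 - 98)/(-141 - 69)))/(17 + (-244 - 123)*(35 + (-117 - 98)/(-141 - 69))) = 55472 - (-290 - 367*(35 - 215/(-210)))/(17 - 367*(35 - 215/(-210))) = 55472 - (-290 - 367*(35 - 215*(-1/210)))/(17 - 367*(35 - 215*(-1/210))) = 55472 - (-290 - 367*(35 + 43/42))/(17 - 367*(35 + 43/42)) = 55472 - (-290 - 367*1513/42)/(17 - 367*1513/42) = 55472 - (-290 - 555271/42)/(17 - 555271/42) = 55472 - (-567451)/((-554557/42)*42) = 55472 - (-42)*(-567451)/(554557*42) = 55472 - 1*567451/554557 = 55472 - 567451/554557 = 30761818453/554557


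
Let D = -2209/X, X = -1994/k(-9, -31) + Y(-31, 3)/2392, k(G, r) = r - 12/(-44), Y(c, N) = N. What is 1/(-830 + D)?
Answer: -2017967/1743603674 ≈ -0.0011574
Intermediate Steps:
k(G, r) = 3/11 + r (k(G, r) = r - 12*(-1/44) = r + 3/11 = 3/11 + r)
X = 2017967/31096 (X = -1994/(3/11 - 31) + 3/2392 = -1994/(-338/11) + 3*(1/2392) = -1994*(-11/338) + 3/2392 = 10967/169 + 3/2392 = 2017967/31096 ≈ 64.895)
D = -68691064/2017967 (D = -2209/2017967/31096 = -2209*31096/2017967 = -68691064/2017967 ≈ -34.040)
1/(-830 + D) = 1/(-830 - 68691064/2017967) = 1/(-1743603674/2017967) = -2017967/1743603674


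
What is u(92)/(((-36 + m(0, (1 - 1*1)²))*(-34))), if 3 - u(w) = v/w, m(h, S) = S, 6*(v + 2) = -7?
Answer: 1675/675648 ≈ 0.0024791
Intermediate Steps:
v = -19/6 (v = -2 + (⅙)*(-7) = -2 - 7/6 = -19/6 ≈ -3.1667)
u(w) = 3 + 19/(6*w) (u(w) = 3 - (-19)/(6*w) = 3 + 19/(6*w))
u(92)/(((-36 + m(0, (1 - 1*1)²))*(-34))) = (3 + (19/6)/92)/(((-36 + (1 - 1*1)²)*(-34))) = (3 + (19/6)*(1/92))/(((-36 + (1 - 1)²)*(-34))) = (3 + 19/552)/(((-36 + 0²)*(-34))) = 1675/(552*(((-36 + 0)*(-34)))) = 1675/(552*((-36*(-34)))) = (1675/552)/1224 = (1675/552)*(1/1224) = 1675/675648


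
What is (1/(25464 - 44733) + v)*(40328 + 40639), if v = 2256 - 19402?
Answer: -8916795175975/6423 ≈ -1.3883e+9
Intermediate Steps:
v = -17146
(1/(25464 - 44733) + v)*(40328 + 40639) = (1/(25464 - 44733) - 17146)*(40328 + 40639) = (1/(-19269) - 17146)*80967 = (-1/19269 - 17146)*80967 = -330386275/19269*80967 = -8916795175975/6423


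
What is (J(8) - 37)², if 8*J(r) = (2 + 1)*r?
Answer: 1156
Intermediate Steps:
J(r) = 3*r/8 (J(r) = ((2 + 1)*r)/8 = (3*r)/8 = 3*r/8)
(J(8) - 37)² = ((3/8)*8 - 37)² = (3 - 37)² = (-34)² = 1156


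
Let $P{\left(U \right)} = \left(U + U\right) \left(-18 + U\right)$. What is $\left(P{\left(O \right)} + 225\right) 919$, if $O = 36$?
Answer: $1397799$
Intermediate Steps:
$P{\left(U \right)} = 2 U \left(-18 + U\right)$
$\left(P{\left(O \right)} + 225\right) 919 = \left(2 \cdot 36 \left(-18 + 36\right) + 225\right) 919 = \left(2 \cdot 36 \cdot 18 + 225\right) 919 = \left(1296 + 225\right) 919 = 1521 \cdot 919 = 1397799$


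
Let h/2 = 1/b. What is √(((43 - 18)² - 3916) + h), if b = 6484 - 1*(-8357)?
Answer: I*√80540011121/4947 ≈ 57.367*I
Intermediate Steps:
b = 14841 (b = 6484 + 8357 = 14841)
h = 2/14841 ≈ 0.00013476
√(((43 - 18)² - 3916) + h) = √(((43 - 18)² - 3916) + 2/14841) = √((25² - 3916) + 2/14841) = √((625 - 3916) + 2/14841) = √(-3291 + 2/14841) = √(-48841729/14841) = I*√80540011121/4947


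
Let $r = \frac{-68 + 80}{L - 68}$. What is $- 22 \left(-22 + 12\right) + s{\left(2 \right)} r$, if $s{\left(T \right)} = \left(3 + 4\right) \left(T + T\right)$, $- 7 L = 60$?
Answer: $\frac{14446}{67} \approx 215.61$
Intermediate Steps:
$L = - \frac{60}{7}$ ($L = \left(- \frac{1}{7}\right) 60 = - \frac{60}{7} \approx -8.5714$)
$s{\left(T \right)} = 14 T$ ($s{\left(T \right)} = 7 \cdot 2 T = 14 T$)
$r = - \frac{21}{134}$ ($r = \frac{-68 + 80}{- \frac{60}{7} - 68} = \frac{12}{- \frac{536}{7}} = 12 \left(- \frac{7}{536}\right) = - \frac{21}{134} \approx -0.15672$)
$- 22 \left(-22 + 12\right) + s{\left(2 \right)} r = - 22 \left(-22 + 12\right) + 14 \cdot 2 \left(- \frac{21}{134}\right) = \left(-22\right) \left(-10\right) + 28 \left(- \frac{21}{134}\right) = 220 - \frac{294}{67} = \frac{14446}{67}$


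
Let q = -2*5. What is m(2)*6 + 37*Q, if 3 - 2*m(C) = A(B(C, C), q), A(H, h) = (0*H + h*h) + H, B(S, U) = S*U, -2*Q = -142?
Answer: 2324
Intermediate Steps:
Q = 71 (Q = -½*(-142) = 71)
q = -10
A(H, h) = H + h² (A(H, h) = (0 + h²) + H = h² + H = H + h²)
m(C) = -97/2 - C²/2 (m(C) = 3/2 - (C*C + (-10)²)/2 = 3/2 - (C² + 100)/2 = 3/2 - (100 + C²)/2 = 3/2 + (-50 - C²/2) = -97/2 - C²/2)
m(2)*6 + 37*Q = (-97/2 - ½*2²)*6 + 37*71 = (-97/2 - ½*4)*6 + 2627 = (-97/2 - 2)*6 + 2627 = -101/2*6 + 2627 = -303 + 2627 = 2324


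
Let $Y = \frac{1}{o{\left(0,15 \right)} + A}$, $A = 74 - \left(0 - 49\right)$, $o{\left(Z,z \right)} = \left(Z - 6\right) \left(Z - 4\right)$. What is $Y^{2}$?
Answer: $\frac{1}{21609} \approx 4.6277 \cdot 10^{-5}$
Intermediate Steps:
$o{\left(Z,z \right)} = \left(-6 + Z\right) \left(-4 + Z\right)$
$A = 123$ ($A = 74 - -49 = 74 + 49 = 123$)
$Y = \frac{1}{147}$ ($Y = \frac{1}{\left(24 + 0^{2} - 0\right) + 123} = \frac{1}{\left(24 + 0 + 0\right) + 123} = \frac{1}{24 + 123} = \frac{1}{147} \approx 0.0068027$)
$Y^{2} = \left(\frac{1}{147}\right)^{2} = \frac{1}{21609}$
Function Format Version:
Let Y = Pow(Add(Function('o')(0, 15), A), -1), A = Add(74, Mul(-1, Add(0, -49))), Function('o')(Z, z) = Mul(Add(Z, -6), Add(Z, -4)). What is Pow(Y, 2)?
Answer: Rational(1, 21609) ≈ 4.6277e-5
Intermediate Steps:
Function('o')(Z, z) = Mul(Add(-6, Z), Add(-4, Z))
A = 123 (A = Add(74, Mul(-1, -49)) = Add(74, 49) = 123)
Y = Rational(1, 147) (Y = Pow(Add(Add(24, Pow(0, 2), Mul(-10, 0)), 123), -1) = Pow(Add(Add(24, 0, 0), 123), -1) = Pow(Add(24, 123), -1) = Pow(147, -1) = Rational(1, 147) ≈ 0.0068027)
Pow(Y, 2) = Pow(Rational(1, 147), 2) = Rational(1, 21609)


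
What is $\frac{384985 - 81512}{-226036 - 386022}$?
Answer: $- \frac{303473}{612058} \approx -0.49582$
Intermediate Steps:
$\frac{384985 - 81512}{-226036 - 386022} = \frac{384985 - 81512}{-612058} = \left(384985 - 81512\right) \left(- \frac{1}{612058}\right) = 303473 \left(- \frac{1}{612058}\right) = - \frac{303473}{612058}$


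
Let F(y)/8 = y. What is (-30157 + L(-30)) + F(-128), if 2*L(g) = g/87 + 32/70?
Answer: -31648658/1015 ≈ -31181.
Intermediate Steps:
L(g) = 8/35 + g/174 (L(g) = (g/87 + 32/70)/2 = (g*(1/87) + 32*(1/70))/2 = (g/87 + 16/35)/2 = (16/35 + g/87)/2 = 8/35 + g/174)
F(y) = 8*y
(-30157 + L(-30)) + F(-128) = (-30157 + (8/35 + (1/174)*(-30))) + 8*(-128) = (-30157 + (8/35 - 5/29)) - 1024 = (-30157 + 57/1015) - 1024 = -30609298/1015 - 1024 = -31648658/1015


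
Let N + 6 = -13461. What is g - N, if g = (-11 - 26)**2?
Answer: 14836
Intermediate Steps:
N = -13467 (N = -6 - 13461 = -13467)
g = 1369 (g = (-37)**2 = 1369)
g - N = 1369 - 1*(-13467) = 1369 + 13467 = 14836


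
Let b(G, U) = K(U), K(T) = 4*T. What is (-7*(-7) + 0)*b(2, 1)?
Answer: 196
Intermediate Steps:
b(G, U) = 4*U
(-7*(-7) + 0)*b(2, 1) = (-7*(-7) + 0)*(4*1) = (49 + 0)*4 = 49*4 = 196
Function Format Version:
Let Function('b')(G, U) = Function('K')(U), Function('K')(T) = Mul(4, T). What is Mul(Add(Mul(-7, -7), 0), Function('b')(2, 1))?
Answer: 196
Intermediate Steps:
Function('b')(G, U) = Mul(4, U)
Mul(Add(Mul(-7, -7), 0), Function('b')(2, 1)) = Mul(Add(Mul(-7, -7), 0), Mul(4, 1)) = Mul(Add(49, 0), 4) = Mul(49, 4) = 196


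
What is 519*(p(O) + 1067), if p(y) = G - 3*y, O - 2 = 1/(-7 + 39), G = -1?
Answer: 17602923/32 ≈ 5.5009e+5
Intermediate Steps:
O = 65/32 (O = 2 + 1/(-7 + 39) = 2 + 1/32 = 65/32 ≈ 2.0313)
p(y) = -1 - 3*y
519*(p(O) + 1067) = 519*((-1 - 3*65/32) + 1067) = 519*((-1 - 195/32) + 1067) = 519*(-227/32 + 1067) = 519*(33917/32) = 17602923/32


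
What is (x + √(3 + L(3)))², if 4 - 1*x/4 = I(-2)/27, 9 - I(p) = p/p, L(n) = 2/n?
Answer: 162673/729 + 800*√33/81 ≈ 279.88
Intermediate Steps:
I(p) = 8 (I(p) = 9 - p/p = 9 - 1*1 = 9 - 1 = 8)
x = 400/27 (x = 16 - 32/27 = 400/27 ≈ 14.815)
(x + √(3 + L(3)))² = (400/27 + √(3 + 2/3))² = (400/27 + √(3 + 2*(⅓)))² = (400/27 + √(3 + ⅔))² = (400/27 + √(11/3))² = (400/27 + √33/3)²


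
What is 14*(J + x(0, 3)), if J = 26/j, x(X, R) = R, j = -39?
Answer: 98/3 ≈ 32.667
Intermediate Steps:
J = -⅔ (J = 26/(-39) = 26*(-1/39) = -⅔ ≈ -0.66667)
14*(J + x(0, 3)) = 14*(-⅔ + 3) = 14*(7/3) = 98/3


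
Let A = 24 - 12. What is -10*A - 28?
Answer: -148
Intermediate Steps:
A = 12
-10*A - 28 = -10*12 - 28 = -120 - 28 = -148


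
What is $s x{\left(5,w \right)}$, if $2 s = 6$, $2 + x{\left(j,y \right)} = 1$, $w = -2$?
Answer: $-3$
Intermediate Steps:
$x{\left(j,y \right)} = -1$ ($x{\left(j,y \right)} = -2 + 1 = -1$)
$s = 3$ ($s = \frac{1}{2} \cdot 6 = 3$)
$s x{\left(5,w \right)} = 3 \left(-1\right) = -3$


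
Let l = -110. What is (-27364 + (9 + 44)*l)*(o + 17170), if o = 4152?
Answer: -707762468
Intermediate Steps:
(-27364 + (9 + 44)*l)*(o + 17170) = (-27364 + (9 + 44)*(-110))*(4152 + 17170) = (-27364 + 53*(-110))*21322 = (-27364 - 5830)*21322 = -33194*21322 = -707762468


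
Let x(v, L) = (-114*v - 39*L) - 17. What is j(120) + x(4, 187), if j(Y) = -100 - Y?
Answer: -7986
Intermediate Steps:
x(v, L) = -17 - 114*v - 39*L
j(120) + x(4, 187) = (-100 - 1*120) + (-17 - 114*4 - 39*187) = (-100 - 120) + (-17 - 456 - 7293) = -220 - 7766 = -7986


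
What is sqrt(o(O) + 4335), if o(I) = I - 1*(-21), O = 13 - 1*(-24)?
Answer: sqrt(4393) ≈ 66.280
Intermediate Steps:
O = 37 (O = 13 + 24 = 37)
o(I) = 21 + I (o(I) = I + 21 = 21 + I)
sqrt(o(O) + 4335) = sqrt((21 + 37) + 4335) = sqrt(58 + 4335) = sqrt(4393)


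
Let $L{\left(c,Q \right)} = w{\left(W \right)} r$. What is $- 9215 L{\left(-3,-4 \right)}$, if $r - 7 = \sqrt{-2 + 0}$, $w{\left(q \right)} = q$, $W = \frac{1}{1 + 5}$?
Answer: $- \frac{64505}{6} - \frac{9215 i \sqrt{2}}{6} \approx -10751.0 - 2172.0 i$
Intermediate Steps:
$W = \frac{1}{6} \approx 0.16667$
$r = 7 + i \sqrt{2}$ ($r = 7 + \sqrt{-2 + 0} = 7 + \sqrt{-2} = 7 + i \sqrt{2} \approx 7.0 + 1.4142 i$)
$L{\left(c,Q \right)} = \frac{7}{6} + \frac{i \sqrt{2}}{6}$ ($L{\left(c,Q \right)} = \frac{7 + i \sqrt{2}}{6} = \frac{7}{6} + \frac{i \sqrt{2}}{6}$)
$- 9215 L{\left(-3,-4 \right)} = - 9215 \left(\frac{7}{6} + \frac{i \sqrt{2}}{6}\right) = - \frac{64505}{6} - \frac{9215 i \sqrt{2}}{6}$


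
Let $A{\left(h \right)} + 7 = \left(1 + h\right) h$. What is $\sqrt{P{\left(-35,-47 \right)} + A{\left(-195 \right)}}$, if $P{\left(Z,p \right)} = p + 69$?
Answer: $87 \sqrt{5} \approx 194.54$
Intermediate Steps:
$A{\left(h \right)} = -7 + h \left(1 + h\right)$ ($A{\left(h \right)} = -7 + \left(1 + h\right) h = -7 + h \left(1 + h\right)$)
$P{\left(Z,p \right)} = 69 + p$
$\sqrt{P{\left(-35,-47 \right)} + A{\left(-195 \right)}} = \sqrt{\left(69 - 47\right) - \left(202 - 38025\right)} = \sqrt{22 - -37823} = \sqrt{22 + 37823} = \sqrt{37845} = 87 \sqrt{5}$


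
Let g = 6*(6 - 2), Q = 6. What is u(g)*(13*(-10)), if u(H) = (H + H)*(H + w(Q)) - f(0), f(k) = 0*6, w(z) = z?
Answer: -187200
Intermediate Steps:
g = 24 (g = 6*4 = 24)
f(k) = 0
u(H) = 2*H*(6 + H) (u(H) = (H + H)*(H + 6) - 1*0 = (2*H)*(6 + H) + 0 = 2*H*(6 + H) + 0 = 2*H*(6 + H))
u(g)*(13*(-10)) = (2*24*(6 + 24))*(13*(-10)) = (2*24*30)*(-130) = 1440*(-130) = -187200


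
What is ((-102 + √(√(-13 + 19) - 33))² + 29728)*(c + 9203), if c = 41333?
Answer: 1502334208 + 50536*(102 - I*√(33 - √6))² ≈ 2.0266e+9 - 5.6982e+7*I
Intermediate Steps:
((-102 + √(√(-13 + 19) - 33))² + 29728)*(c + 9203) = ((-102 + √(√(-13 + 19) - 33))² + 29728)*(41333 + 9203) = ((-102 + √(√6 - 33))² + 29728)*50536 = ((-102 + √(-33 + √6))² + 29728)*50536 = (29728 + (-102 + √(-33 + √6))²)*50536 = 1502334208 + 50536*(-102 + √(-33 + √6))²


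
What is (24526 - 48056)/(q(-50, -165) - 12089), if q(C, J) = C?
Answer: 23530/12139 ≈ 1.9384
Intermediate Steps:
(24526 - 48056)/(q(-50, -165) - 12089) = (24526 - 48056)/(-50 - 12089) = -23530/(-12139) = -23530*(-1/12139) = 23530/12139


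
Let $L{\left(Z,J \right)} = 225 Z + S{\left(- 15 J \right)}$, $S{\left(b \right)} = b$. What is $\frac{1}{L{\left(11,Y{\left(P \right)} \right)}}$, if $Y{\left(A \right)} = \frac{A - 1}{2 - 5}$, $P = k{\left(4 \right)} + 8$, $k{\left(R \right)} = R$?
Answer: $\frac{1}{2530} \approx 0.00039526$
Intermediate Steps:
$P = 12$ ($P = 4 + 8 = 12$)
$Y{\left(A \right)} = \frac{1}{3} - \frac{A}{3}$ ($Y{\left(A \right)} = \frac{-1 + A}{-3} = \left(-1 + A\right) \left(- \frac{1}{3}\right) = \frac{1}{3} - \frac{A}{3}$)
$L{\left(Z,J \right)} = - 15 J + 225 Z$ ($L{\left(Z,J \right)} = 225 Z - 15 J = - 15 J + 225 Z$)
$\frac{1}{L{\left(11,Y{\left(P \right)} \right)}} = \frac{1}{- 15 \left(\frac{1}{3} - 4\right) + 225 \cdot 11} = \frac{1}{- 15 \left(\frac{1}{3} - 4\right) + 2475} = \frac{1}{\left(-15\right) \left(- \frac{11}{3}\right) + 2475} = \frac{1}{55 + 2475} = \frac{1}{2530}$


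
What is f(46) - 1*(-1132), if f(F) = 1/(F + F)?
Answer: 104145/92 ≈ 1132.0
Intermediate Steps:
f(F) = 1/(2*F)
f(46) - 1*(-1132) = (1/2)/46 - 1*(-1132) = (1/2)*(1/46) + 1132 = 1/92 + 1132 = 104145/92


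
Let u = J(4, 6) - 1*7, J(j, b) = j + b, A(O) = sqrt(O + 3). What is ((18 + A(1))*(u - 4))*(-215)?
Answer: 4300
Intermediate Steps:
A(O) = sqrt(3 + O)
J(j, b) = b + j
u = 3 (u = (6 + 4) - 1*7 = 10 - 7 = 3)
((18 + A(1))*(u - 4))*(-215) = ((18 + sqrt(3 + 1))*(3 - 4))*(-215) = ((18 + sqrt(4))*(-1))*(-215) = ((18 + 2)*(-1))*(-215) = (20*(-1))*(-215) = -20*(-215) = 4300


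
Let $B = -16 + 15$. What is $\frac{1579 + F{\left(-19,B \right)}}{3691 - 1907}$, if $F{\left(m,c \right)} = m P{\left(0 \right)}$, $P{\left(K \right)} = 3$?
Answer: $\frac{761}{892} \approx 0.85314$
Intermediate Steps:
$B = -1$
$F{\left(m,c \right)} = 3 m$ ($F{\left(m,c \right)} = m 3 = 3 m$)
$\frac{1579 + F{\left(-19,B \right)}}{3691 - 1907} = \frac{1579 + 3 \left(-19\right)}{3691 - 1907} = \frac{1579 - 57}{1784} = 1522 \cdot \frac{1}{1784} = \frac{761}{892}$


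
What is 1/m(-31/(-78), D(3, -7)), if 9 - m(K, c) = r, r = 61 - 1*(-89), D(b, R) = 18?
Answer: -1/141 ≈ -0.0070922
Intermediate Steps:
r = 150 (r = 61 + 89 = 150)
m(K, c) = -141 (m(K, c) = 9 - 1*150 = 9 - 150 = -141)
1/m(-31/(-78), D(3, -7)) = 1/(-141) = -1/141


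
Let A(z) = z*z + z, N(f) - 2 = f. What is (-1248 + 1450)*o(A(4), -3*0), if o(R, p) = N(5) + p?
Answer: 1414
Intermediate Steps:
N(f) = 2 + f
A(z) = z + z**2 (A(z) = z**2 + z = z + z**2)
o(R, p) = 7 + p (o(R, p) = (2 + 5) + p = 7 + p)
(-1248 + 1450)*o(A(4), -3*0) = (-1248 + 1450)*(7 - 3*0) = 202*(7 + 0) = 202*7 = 1414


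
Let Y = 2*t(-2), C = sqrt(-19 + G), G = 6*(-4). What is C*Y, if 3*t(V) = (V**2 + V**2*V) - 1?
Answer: -10*I*sqrt(43)/3 ≈ -21.858*I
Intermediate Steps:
t(V) = -1/3 + V**2/3 + V**3/3 (t(V) = ((V**2 + V**2*V) - 1)/3 = ((V**2 + V**3) - 1)/3 = (-1 + V**2 + V**3)/3 = -1/3 + V**2/3 + V**3/3)
G = -24
C = I*sqrt(43) (C = sqrt(-19 - 24) = sqrt(-43) = I*sqrt(43) ≈ 6.5574*I)
Y = -10/3 (Y = 2*(-1/3 + (1/3)*(-2)**2 + (1/3)*(-2)**3) = 2*(-1/3 + (1/3)*4 + (1/3)*(-8)) = 2*(-1/3 + 4/3 - 8/3) = 2*(-5/3) = -10/3 ≈ -3.3333)
C*Y = (I*sqrt(43))*(-10/3) = -10*I*sqrt(43)/3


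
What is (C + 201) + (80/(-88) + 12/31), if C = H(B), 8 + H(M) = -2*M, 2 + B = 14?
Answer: 57451/341 ≈ 168.48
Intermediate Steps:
B = 12 (B = -2 + 14 = 12)
H(M) = -8 - 2*M
C = -32 (C = -8 - 2*12 = -8 - 24 = -32)
(C + 201) + (80/(-88) + 12/31) = (-32 + 201) + (80/(-88) + 12/31) = 169 + (80*(-1/88) + 12*(1/31)) = 169 + (-10/11 + 12/31) = 169 - 178/341 = 57451/341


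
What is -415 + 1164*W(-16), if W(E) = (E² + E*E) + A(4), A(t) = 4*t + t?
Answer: 618833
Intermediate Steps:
A(t) = 5*t
W(E) = 20 + 2*E² (W(E) = (E² + E*E) + 5*4 = (E² + E²) + 20 = 2*E² + 20 = 20 + 2*E²)
-415 + 1164*W(-16) = -415 + 1164*(20 + 2*(-16)²) = -415 + 1164*(20 + 2*256) = -415 + 1164*(20 + 512) = -415 + 1164*532 = -415 + 619248 = 618833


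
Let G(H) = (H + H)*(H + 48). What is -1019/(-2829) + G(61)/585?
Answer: 12738719/551655 ≈ 23.092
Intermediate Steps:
G(H) = 2*H*(48 + H) (G(H) = (2*H)*(48 + H) = 2*H*(48 + H))
-1019/(-2829) + G(61)/585 = -1019/(-2829) + (2*61*(48 + 61))/585 = -1019*(-1/2829) + (2*61*109)*(1/585) = 1019/2829 + 13298*(1/585) = 1019/2829 + 13298/585 = 12738719/551655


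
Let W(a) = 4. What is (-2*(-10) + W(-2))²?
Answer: 576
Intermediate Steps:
(-2*(-10) + W(-2))² = (-2*(-10) + 4)² = (20 + 4)² = 24² = 576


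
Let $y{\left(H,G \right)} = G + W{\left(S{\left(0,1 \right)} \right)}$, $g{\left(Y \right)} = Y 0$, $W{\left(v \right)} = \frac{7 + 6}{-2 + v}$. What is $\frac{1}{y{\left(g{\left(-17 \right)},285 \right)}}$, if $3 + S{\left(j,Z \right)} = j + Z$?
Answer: $\frac{4}{1127} \approx 0.0035492$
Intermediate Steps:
$S{\left(j,Z \right)} = -3 + Z + j$ ($S{\left(j,Z \right)} = -3 + \left(j + Z\right) = -3 + \left(Z + j\right) = -3 + Z + j$)
$W{\left(v \right)} = \frac{13}{-2 + v}$
$g{\left(Y \right)} = 0$
$y{\left(H,G \right)} = - \frac{13}{4} + G$ ($y{\left(H,G \right)} = G + \frac{13}{-2 + \left(-3 + 1 + 0\right)} = G + \frac{13}{-2 - 2} = G + \frac{13}{-4} = G + 13 \left(- \frac{1}{4}\right) = G - \frac{13}{4} = - \frac{13}{4} + G$)
$\frac{1}{y{\left(g{\left(-17 \right)},285 \right)}} = \frac{1}{- \frac{13}{4} + 285} = \frac{1}{\frac{1127}{4}} = \frac{4}{1127}$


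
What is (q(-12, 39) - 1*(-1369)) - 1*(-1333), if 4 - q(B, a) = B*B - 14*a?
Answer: 3108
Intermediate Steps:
q(B, a) = 4 - B² + 14*a (q(B, a) = 4 - (B*B - 14*a) = 4 - (B² - 14*a) = 4 + (-B² + 14*a) = 4 - B² + 14*a)
(q(-12, 39) - 1*(-1369)) - 1*(-1333) = ((4 - 1*(-12)² + 14*39) - 1*(-1369)) - 1*(-1333) = ((4 - 1*144 + 546) + 1369) + 1333 = ((4 - 144 + 546) + 1369) + 1333 = (406 + 1369) + 1333 = 1775 + 1333 = 3108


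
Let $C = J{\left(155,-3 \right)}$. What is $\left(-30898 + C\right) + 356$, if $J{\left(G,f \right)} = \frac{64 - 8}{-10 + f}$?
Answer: $- \frac{397102}{13} \approx -30546.0$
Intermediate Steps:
$J{\left(G,f \right)} = \frac{56}{-10 + f}$
$C = - \frac{56}{13}$ ($C = \frac{56}{-10 - 3} = \frac{56}{-13} = 56 \left(- \frac{1}{13}\right) = - \frac{56}{13} \approx -4.3077$)
$\left(-30898 + C\right) + 356 = \left(-30898 - \frac{56}{13}\right) + 356 = - \frac{401730}{13} + 356 = - \frac{397102}{13}$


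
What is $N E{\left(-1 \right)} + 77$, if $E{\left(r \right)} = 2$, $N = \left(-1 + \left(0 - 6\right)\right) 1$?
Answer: $63$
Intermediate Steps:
$N = -7$ ($N = \left(-1 + \left(0 - 6\right)\right) 1 = \left(-1 - 6\right) 1 = \left(-7\right) 1 = -7$)
$N E{\left(-1 \right)} + 77 = \left(-7\right) 2 + 77 = -14 + 77 = 63$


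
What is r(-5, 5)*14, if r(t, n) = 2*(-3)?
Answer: -84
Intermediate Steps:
r(t, n) = -6
r(-5, 5)*14 = -6*14 = -84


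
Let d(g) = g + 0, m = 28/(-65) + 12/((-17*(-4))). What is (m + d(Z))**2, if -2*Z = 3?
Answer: 15031129/4884100 ≈ 3.0776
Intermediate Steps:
Z = -3/2 (Z = -1/2*3 = -3/2 ≈ -1.5000)
m = -281/1105 (m = 28*(-1/65) + 12/68 = -28/65 + 12*(1/68) = -28/65 + 3/17 = -281/1105 ≈ -0.25430)
d(g) = g
(m + d(Z))**2 = (-281/1105 - 3/2)**2 = (-3877/2210)**2 = 15031129/4884100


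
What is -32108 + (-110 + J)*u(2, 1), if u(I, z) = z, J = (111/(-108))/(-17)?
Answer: -19717379/612 ≈ -32218.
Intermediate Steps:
J = 37/612 (J = (111*(-1/108))*(-1/17) = -37/36*(-1/17) = 37/612 ≈ 0.060458)
-32108 + (-110 + J)*u(2, 1) = -32108 + (-110 + 37/612)*1 = -32108 - 67283/612*1 = -32108 - 67283/612 = -19717379/612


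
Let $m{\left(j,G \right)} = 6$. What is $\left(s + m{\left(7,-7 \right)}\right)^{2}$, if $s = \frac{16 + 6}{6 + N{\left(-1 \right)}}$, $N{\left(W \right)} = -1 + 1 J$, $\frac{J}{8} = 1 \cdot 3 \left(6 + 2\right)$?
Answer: $\frac{1449616}{38809} \approx 37.353$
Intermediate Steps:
$J = 192$ ($J = 8 \cdot 1 \cdot 3 \left(6 + 2\right) = 8 \cdot 3 \cdot 8 = 8 \cdot 24 = 192$)
$N{\left(W \right)} = 191$ ($N{\left(W \right)} = -1 + 1 \cdot 192 = -1 + 192 = 191$)
$s = \frac{22}{197}$ ($s = \frac{16 + 6}{6 + 191} = \frac{22}{197} \approx 0.11168$)
$\left(s + m{\left(7,-7 \right)}\right)^{2} = \left(\frac{22}{197} + 6\right)^{2} = \left(\frac{1204}{197}\right)^{2} = \frac{1449616}{38809}$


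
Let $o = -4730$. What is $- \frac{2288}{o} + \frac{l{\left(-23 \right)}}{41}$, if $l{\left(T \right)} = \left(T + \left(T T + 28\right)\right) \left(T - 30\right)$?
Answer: $- \frac{6080666}{8815} \approx -689.81$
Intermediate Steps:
$l{\left(T \right)} = \left(-30 + T\right) \left(28 + T + T^{2}\right)$ ($l{\left(T \right)} = \left(T + \left(T^{2} + 28\right)\right) \left(-30 + T\right) = \left(T + \left(28 + T^{2}\right)\right) \left(-30 + T\right) = \left(28 + T + T^{2}\right) \left(-30 + T\right) = \left(-30 + T\right) \left(28 + T + T^{2}\right)$)
$- \frac{2288}{o} + \frac{l{\left(-23 \right)}}{41} = - \frac{2288}{-4730} + \frac{-840 + \left(-23\right)^{3} - 29 \left(-23\right)^{2} - -46}{41} = \left(-2288\right) \left(- \frac{1}{4730}\right) + \left(-840 - 12167 - 15341 + 46\right) \frac{1}{41} = \frac{104}{215} + \left(-840 - 12167 - 15341 + 46\right) \frac{1}{41} = \frac{104}{215} - \frac{28302}{41} = - \frac{6080666}{8815}$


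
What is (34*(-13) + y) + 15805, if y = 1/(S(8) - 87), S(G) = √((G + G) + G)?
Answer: 38637916/2515 - 2*√6/7545 ≈ 15363.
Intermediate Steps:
S(G) = √3*√G (S(G) = √(2*G + G) = √(3*G) = √3*√G)
y = 1/(-87 + 2*√6) (y = 1/(√3*√8 - 87) = 1/(√3*(2*√2) - 87) = 1/(2*√6 - 87) = 1/(-87 + 2*√6) ≈ -0.012180)
(34*(-13) + y) + 15805 = (34*(-13) + (-29/2515 - 2*√6/7545)) + 15805 = (-442 + (-29/2515 - 2*√6/7545)) + 15805 = (-1111659/2515 - 2*√6/7545) + 15805 = 38637916/2515 - 2*√6/7545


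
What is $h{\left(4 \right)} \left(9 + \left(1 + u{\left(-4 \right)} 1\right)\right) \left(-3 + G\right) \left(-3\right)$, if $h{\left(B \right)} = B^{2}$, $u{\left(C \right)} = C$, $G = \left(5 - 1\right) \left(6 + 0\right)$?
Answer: $-6048$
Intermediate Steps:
$G = 24$ ($G = 4 \cdot 6 = 24$)
$h{\left(4 \right)} \left(9 + \left(1 + u{\left(-4 \right)} 1\right)\right) \left(-3 + G\right) \left(-3\right) = 4^{2} \left(9 + \left(1 - 4\right)\right) \left(-3 + 24\right) \left(-3\right) = 16 \left(9 + \left(1 - 4\right)\right) 21 \left(-3\right) = 16 \left(9 - 3\right) 21 \left(-3\right) = 16 \cdot 6 \cdot 21 \left(-3\right) = 16 \cdot 126 \left(-3\right) = 2016 \left(-3\right) = -6048$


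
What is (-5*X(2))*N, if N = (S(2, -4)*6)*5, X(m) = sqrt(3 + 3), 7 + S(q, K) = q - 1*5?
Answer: 1500*sqrt(6) ≈ 3674.2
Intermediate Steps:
S(q, K) = -12 + q (S(q, K) = -7 + (q - 1*5) = -7 + (q - 5) = -7 + (-5 + q) = -12 + q)
X(m) = sqrt(6)
N = -300 (N = ((-12 + 2)*6)*5 = -10*6*5 = -60*5 = -300)
(-5*X(2))*N = -5*sqrt(6)*(-300) = 1500*sqrt(6)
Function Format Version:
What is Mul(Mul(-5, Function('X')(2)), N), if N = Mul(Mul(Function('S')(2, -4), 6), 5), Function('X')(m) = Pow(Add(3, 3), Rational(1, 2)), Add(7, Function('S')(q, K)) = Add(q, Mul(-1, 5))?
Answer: Mul(1500, Pow(6, Rational(1, 2))) ≈ 3674.2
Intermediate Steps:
Function('S')(q, K) = Add(-12, q) (Function('S')(q, K) = Add(-7, Add(q, Mul(-1, 5))) = Add(-7, Add(q, -5)) = Add(-7, Add(-5, q)) = Add(-12, q))
Function('X')(m) = Pow(6, Rational(1, 2))
N = -300 (N = Mul(Mul(Add(-12, 2), 6), 5) = Mul(Mul(-10, 6), 5) = Mul(-60, 5) = -300)
Mul(Mul(-5, Function('X')(2)), N) = Mul(Mul(-5, Pow(6, Rational(1, 2))), -300) = Mul(1500, Pow(6, Rational(1, 2)))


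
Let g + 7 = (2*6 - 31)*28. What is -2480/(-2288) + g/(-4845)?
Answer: 828052/692835 ≈ 1.1952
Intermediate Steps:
g = -539 (g = -7 + (2*6 - 31)*28 = -7 + (12 - 31)*28 = -7 - 19*28 = -7 - 532 = -539)
-2480/(-2288) + g/(-4845) = -2480/(-2288) - 539/(-4845) = -2480*(-1/2288) - 539*(-1/4845) = 155/143 + 539/4845 = 828052/692835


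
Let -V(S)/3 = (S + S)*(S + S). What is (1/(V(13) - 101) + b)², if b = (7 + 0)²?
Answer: 10882662400/4532641 ≈ 2401.0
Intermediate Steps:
V(S) = -12*S² (V(S) = -3*(S + S)*(S + S) = -3*2*S*2*S = -12*S²)
b = 49 (b = 7² = 49)
(1/(V(13) - 101) + b)² = (1/(-12*13² - 101) + 49)² = (1/(-12*169 - 101) + 49)² = (1/(-2028 - 101) + 49)² = (1/(-2129) + 49)² = (-1/2129 + 49)² = (104320/2129)² = 10882662400/4532641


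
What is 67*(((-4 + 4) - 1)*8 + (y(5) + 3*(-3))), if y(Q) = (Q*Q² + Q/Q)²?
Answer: 1062553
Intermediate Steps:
y(Q) = (1 + Q³)² (y(Q) = (Q³ + 1)² = (1 + Q³)²)
67*(((-4 + 4) - 1)*8 + (y(5) + 3*(-3))) = 67*(((-4 + 4) - 1)*8 + ((1 + 5³)² + 3*(-3))) = 67*((0 - 1)*8 + ((1 + 125)² - 9)) = 67*(-1*8 + (126² - 9)) = 67*(-8 + (15876 - 9)) = 67*(-8 + 15867) = 67*15859 = 1062553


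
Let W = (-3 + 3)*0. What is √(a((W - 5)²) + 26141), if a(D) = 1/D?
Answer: 3*√72614/5 ≈ 161.68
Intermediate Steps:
W = 0 (W = 0*0 = 0)
√(a((W - 5)²) + 26141) = √(1/((0 - 5)²) + 26141) = √(1/((-5)²) + 26141) = √(1/25 + 26141) = √(653526/25) = 3*√72614/5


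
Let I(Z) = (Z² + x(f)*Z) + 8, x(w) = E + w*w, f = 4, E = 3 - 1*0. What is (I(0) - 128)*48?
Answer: -5760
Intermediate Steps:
E = 3 (E = 3 + 0 = 3)
x(w) = 3 + w² (x(w) = 3 + w*w = 3 + w²)
I(Z) = 8 + Z² + 19*Z (I(Z) = (Z² + (3 + 4²)*Z) + 8 = (Z² + (3 + 16)*Z) + 8 = (Z² + 19*Z) + 8 = 8 + Z² + 19*Z)
(I(0) - 128)*48 = ((8 + 0² + 19*0) - 128)*48 = ((8 + 0 + 0) - 128)*48 = (8 - 128)*48 = -120*48 = -5760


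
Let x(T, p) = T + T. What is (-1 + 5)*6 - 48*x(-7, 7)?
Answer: 696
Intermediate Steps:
x(T, p) = 2*T
(-1 + 5)*6 - 48*x(-7, 7) = (-1 + 5)*6 - 96*(-7) = 4*6 - 48*(-14) = 24 + 672 = 696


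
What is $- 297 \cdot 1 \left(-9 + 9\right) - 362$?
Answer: $-362$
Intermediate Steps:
$- 297 \cdot 1 \left(-9 + 9\right) - 362 = - 297 \cdot 1 \cdot 0 - 362 = \left(-297\right) 0 - 362 = 0 - 362 = -362$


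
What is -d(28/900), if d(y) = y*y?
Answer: -49/50625 ≈ -0.00096790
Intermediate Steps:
d(y) = y**2
-d(28/900) = -(28/900)**2 = -(28*(1/900))**2 = -(7/225)**2 = -1*49/50625 = -49/50625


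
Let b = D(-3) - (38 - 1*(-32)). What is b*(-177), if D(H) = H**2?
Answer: 10797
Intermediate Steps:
b = -61 (b = (-3)**2 - (38 - 1*(-32)) = 9 - (38 + 32) = 9 - 1*70 = 9 - 70 = -61)
b*(-177) = -61*(-177) = 10797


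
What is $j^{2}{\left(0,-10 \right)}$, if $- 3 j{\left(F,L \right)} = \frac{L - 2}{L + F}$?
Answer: $\frac{4}{25} \approx 0.16$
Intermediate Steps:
$j{\left(F,L \right)} = - \frac{-2 + L}{3 \left(F + L\right)}$ ($j{\left(F,L \right)} = - \frac{\left(L - 2\right) \frac{1}{L + F}}{3} = - \frac{\left(-2 + L\right) \frac{1}{F + L}}{3} = - \frac{\frac{1}{F + L} \left(-2 + L\right)}{3} = - \frac{-2 + L}{3 \left(F + L\right)}$)
$j^{2}{\left(0,-10 \right)} = \left(\frac{2 - -10}{3 \left(0 - 10\right)}\right)^{2} = \left(\frac{2 + 10}{3 \left(-10\right)}\right)^{2} = \left(\frac{1}{3} \left(- \frac{1}{10}\right) 12\right)^{2} = \left(- \frac{2}{5}\right)^{2} = \frac{4}{25}$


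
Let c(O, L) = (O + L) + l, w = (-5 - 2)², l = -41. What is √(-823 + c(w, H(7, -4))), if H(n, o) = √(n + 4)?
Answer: √(-815 + √11) ≈ 28.49*I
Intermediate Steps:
H(n, o) = √(4 + n)
w = 49 (w = (-7)² = 49)
c(O, L) = -41 + L + O (c(O, L) = (O + L) - 41 = (L + O) - 41 = -41 + L + O)
√(-823 + c(w, H(7, -4))) = √(-823 + (-41 + √(4 + 7) + 49)) = √(-823 + (-41 + √11 + 49)) = √(-823 + (8 + √11)) = √(-815 + √11)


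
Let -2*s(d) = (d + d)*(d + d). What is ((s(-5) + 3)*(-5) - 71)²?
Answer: 26896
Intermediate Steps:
s(d) = -2*d² (s(d) = -(d + d)*(d + d)/2 = -2*d*2*d/2 = -2*d²)
((s(-5) + 3)*(-5) - 71)² = ((-2*(-5)² + 3)*(-5) - 71)² = ((-2*25 + 3)*(-5) - 71)² = ((-50 + 3)*(-5) - 71)² = (-47*(-5) - 71)² = (235 - 71)² = 164² = 26896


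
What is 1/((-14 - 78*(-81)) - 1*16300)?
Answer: -1/9996 ≈ -0.00010004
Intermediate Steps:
1/((-14 - 78*(-81)) - 1*16300) = 1/((-14 + 6318) - 16300) = 1/(6304 - 16300) = 1/(-9996) = -1/9996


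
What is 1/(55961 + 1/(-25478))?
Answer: 25478/1425774357 ≈ 1.7870e-5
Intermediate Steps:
1/(55961 + 1/(-25478)) = 1/(55961 - 1/25478) = 1/(1425774357/25478) = 25478/1425774357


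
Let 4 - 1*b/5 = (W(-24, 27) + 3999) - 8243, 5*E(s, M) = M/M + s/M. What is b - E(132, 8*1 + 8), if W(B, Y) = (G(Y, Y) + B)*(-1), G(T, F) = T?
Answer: 425063/20 ≈ 21253.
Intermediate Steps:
W(B, Y) = -B - Y (W(B, Y) = (Y + B)*(-1) = (B + Y)*(-1) = -B - Y)
E(s, M) = ⅕ + s/(5*M) (E(s, M) = (M/M + s/M)/5 = (1 + s/M)/5 = ⅕ + s/(5*M))
b = 21255 (b = 20 - 5*(((-1*(-24) - 1*27) + 3999) - 8243) = 20 - 5*(((24 - 27) + 3999) - 8243) = 20 - 5*((-3 + 3999) - 8243) = 20 - 5*(3996 - 8243) = 20 - 5*(-4247) = 20 + 21235 = 21255)
b - E(132, 8*1 + 8) = 21255 - ((8*1 + 8) + 132)/(5*(8*1 + 8)) = 21255 - ((8 + 8) + 132)/(5*(8 + 8)) = 21255 - (16 + 132)/(5*16) = 21255 - 148/(5*16) = 21255 - 1*37/20 = 21255 - 37/20 = 425063/20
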